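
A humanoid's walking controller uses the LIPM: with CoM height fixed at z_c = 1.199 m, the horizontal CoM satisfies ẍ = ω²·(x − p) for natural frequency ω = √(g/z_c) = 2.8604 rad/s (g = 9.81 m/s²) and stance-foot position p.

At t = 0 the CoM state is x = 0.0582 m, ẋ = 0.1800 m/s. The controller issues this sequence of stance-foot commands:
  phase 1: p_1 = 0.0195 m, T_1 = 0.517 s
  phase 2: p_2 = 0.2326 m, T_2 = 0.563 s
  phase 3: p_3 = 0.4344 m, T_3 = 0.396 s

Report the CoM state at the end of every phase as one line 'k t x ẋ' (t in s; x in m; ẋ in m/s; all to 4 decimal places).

phase 1: p=0.0195, T=0.517, ωT=1.478827, cosh=2.307850, sinh=2.079945; start (x,ẋ)=(0.058200, 0.180000) → end (x,ẋ)=(0.239701, 0.645658)
phase 2: p=0.2326, T=0.563, ωT=1.610405, cosh=2.602323, sinh=2.402516; start (x,ẋ)=(0.239701, 0.645658) → end (x,ẋ)=(0.793382, 1.729010)
phase 3: p=0.4344, T=0.396, ωT=1.132718, cosh=1.713120, sinh=1.390963; start (x,ẋ)=(0.793382, 1.729010) → end (x,ẋ)=(1.890167, 4.390287)

1 0.5170 0.2397 0.6457
2 1.0800 0.7934 1.7290
3 1.4760 1.8902 4.3903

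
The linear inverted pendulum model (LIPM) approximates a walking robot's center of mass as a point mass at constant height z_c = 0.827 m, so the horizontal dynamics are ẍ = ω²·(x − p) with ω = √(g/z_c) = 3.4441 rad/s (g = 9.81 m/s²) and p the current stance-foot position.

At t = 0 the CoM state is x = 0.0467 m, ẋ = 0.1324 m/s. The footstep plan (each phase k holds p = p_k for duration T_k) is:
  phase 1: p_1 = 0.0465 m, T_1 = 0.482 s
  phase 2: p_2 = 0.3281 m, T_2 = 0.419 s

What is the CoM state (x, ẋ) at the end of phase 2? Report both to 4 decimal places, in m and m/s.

phase 1: p=0.0465, T=0.482, ωT=1.660056, cosh=2.724867, sinh=2.534739; start (x,ẋ)=(0.046700, 0.132400) → end (x,ẋ)=(0.144487, 0.362518)
phase 2: p=0.3281, T=0.419, ωT=1.443078, cosh=2.234953, sinh=1.998754; start (x,ẋ)=(0.144487, 0.362518) → end (x,ẋ)=(0.128118, -0.453764)

x = 0.1281, ẋ = -0.4538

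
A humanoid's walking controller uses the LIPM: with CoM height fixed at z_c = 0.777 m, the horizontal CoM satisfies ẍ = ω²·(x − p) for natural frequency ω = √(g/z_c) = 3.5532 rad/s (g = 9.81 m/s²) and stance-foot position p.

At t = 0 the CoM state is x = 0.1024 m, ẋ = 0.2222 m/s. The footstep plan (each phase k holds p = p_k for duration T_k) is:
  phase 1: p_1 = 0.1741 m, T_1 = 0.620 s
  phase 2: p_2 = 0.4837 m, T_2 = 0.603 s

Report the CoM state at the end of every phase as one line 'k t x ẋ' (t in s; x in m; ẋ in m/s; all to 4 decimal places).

1 0.6200 0.1252 -0.1210
2 1.2230 -1.2079 -5.8754

phase 1: p=0.1741, T=0.620, ωT=2.202984, cosh=4.581229, sinh=4.470756; start (x,ẋ)=(0.102400, 0.222200) → end (x,ẋ)=(0.125205, -0.121041)
phase 2: p=0.4837, T=0.603, ωT=2.142580, cosh=4.319371, sinh=4.202020; start (x,ẋ)=(0.125205, -0.121041) → end (x,ẋ)=(-1.207914, -5.875364)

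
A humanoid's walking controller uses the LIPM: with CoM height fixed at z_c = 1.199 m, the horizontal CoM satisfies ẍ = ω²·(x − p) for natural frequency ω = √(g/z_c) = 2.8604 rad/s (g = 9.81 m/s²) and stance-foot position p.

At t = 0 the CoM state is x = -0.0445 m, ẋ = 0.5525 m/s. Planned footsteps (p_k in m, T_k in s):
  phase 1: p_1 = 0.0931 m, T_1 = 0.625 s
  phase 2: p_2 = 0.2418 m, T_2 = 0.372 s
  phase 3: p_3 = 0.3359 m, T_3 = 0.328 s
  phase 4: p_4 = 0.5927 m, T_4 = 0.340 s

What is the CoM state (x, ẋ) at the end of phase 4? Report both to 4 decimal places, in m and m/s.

x = 1.6694, ẋ = 3.4273

phase 1: p=0.0931, T=0.625, ωT=1.787750, cosh=3.071664, sinh=2.904328; start (x,ẋ)=(-0.044500, 0.552500) → end (x,ẋ)=(0.231424, 0.553977)
phase 2: p=0.2418, T=0.372, ωT=1.064069, cosh=1.621594, sinh=1.276545; start (x,ẋ)=(0.231424, 0.553977) → end (x,ẋ)=(0.472204, 0.860438)
phase 3: p=0.3359, T=0.328, ωT=0.938211, cosh=1.473367, sinh=1.082040; start (x,ẋ)=(0.472204, 0.860438) → end (x,ẋ)=(0.862215, 1.689611)
phase 4: p=0.5927, T=0.340, ωT=0.972536, cosh=1.511383, sinh=1.133260; start (x,ẋ)=(0.862215, 1.689611) → end (x,ẋ)=(1.669446, 3.427301)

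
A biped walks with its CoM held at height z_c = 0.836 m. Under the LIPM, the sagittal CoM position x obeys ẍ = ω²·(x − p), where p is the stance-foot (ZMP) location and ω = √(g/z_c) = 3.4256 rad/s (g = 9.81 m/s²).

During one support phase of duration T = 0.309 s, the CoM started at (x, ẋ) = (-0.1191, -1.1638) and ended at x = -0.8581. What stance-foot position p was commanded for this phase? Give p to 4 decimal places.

p = 0.3827

ωT = 3.4256·0.309 = 1.058510; cosh(ωT) = 1.614523, sinh(ωT) = 1.267551
x(T) = p + (x₀−p)·cosh(ωT) + (ẋ₀/ω)·sinh(ωT) ⇒ p·(1 − cosh) = x(T) − x₀·cosh − (ẋ₀/ω)·sinh
numerator   = -0.8581 − (-0.1191)·1.614523 − (-1.1638/3.4256)·1.267551 = -0.235177
denominator = 1 − 1.614523 = -0.614523
p = -0.235177 / -0.614523 = 0.3827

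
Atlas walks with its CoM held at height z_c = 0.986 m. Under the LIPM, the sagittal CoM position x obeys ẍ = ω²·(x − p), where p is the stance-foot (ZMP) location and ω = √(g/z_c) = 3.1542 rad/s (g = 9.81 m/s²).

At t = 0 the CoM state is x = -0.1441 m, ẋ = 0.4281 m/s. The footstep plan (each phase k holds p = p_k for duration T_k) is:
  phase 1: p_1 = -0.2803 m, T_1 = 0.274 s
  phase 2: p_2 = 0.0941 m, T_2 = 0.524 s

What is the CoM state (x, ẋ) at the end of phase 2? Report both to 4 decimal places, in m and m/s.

phase 1: p=-0.2803, T=0.274, ωT=0.864251, cosh=1.397297, sinh=0.975930; start (x,ẋ)=(-0.144100, 0.428100) → end (x,ẋ)=(0.042469, 1.017445)
phase 2: p=0.0941, T=0.524, ωT=1.652801, cosh=2.706548, sinh=2.515036; start (x,ẋ)=(0.042469, 1.017445) → end (x,ẋ)=(0.765628, 2.344177)

x = 0.7656, ẋ = 2.3442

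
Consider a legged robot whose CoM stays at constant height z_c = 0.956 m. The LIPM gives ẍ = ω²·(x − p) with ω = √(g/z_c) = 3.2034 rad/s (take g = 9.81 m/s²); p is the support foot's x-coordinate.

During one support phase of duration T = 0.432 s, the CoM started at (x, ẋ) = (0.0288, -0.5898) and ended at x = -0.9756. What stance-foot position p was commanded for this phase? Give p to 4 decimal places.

ωT = 3.2034·0.432 = 1.383869; cosh(ωT) = 2.120458, sinh(ωT) = 1.869851
x(T) = p + (x₀−p)·cosh(ωT) + (ẋ₀/ω)·sinh(ωT) ⇒ p·(1 − cosh) = x(T) − x₀·cosh − (ẋ₀/ω)·sinh
numerator   = -0.9756 − (0.0288)·2.120458 − (-0.5898/3.2034)·1.869851 = -0.692398
denominator = 1 − 2.120458 = -1.120458
p = -0.692398 / -1.120458 = 0.6180

p = 0.6180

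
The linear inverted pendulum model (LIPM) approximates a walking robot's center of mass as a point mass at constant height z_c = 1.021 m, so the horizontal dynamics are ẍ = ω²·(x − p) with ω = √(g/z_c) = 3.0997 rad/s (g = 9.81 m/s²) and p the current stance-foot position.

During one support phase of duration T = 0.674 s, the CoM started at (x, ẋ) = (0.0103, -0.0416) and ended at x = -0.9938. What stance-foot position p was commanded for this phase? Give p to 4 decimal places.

ωT = 3.0997·0.674 = 2.089198; cosh(ωT) = 4.101109, sinh(ωT) = 3.977323
x(T) = p + (x₀−p)·cosh(ωT) + (ẋ₀/ω)·sinh(ωT) ⇒ p·(1 − cosh) = x(T) − x₀·cosh − (ẋ₀/ω)·sinh
numerator   = -0.9938 − (0.0103)·4.101109 − (-0.0416/3.0997)·3.977323 = -0.982663
denominator = 1 − 4.101109 = -3.101109
p = -0.982663 / -3.101109 = 0.3169

p = 0.3169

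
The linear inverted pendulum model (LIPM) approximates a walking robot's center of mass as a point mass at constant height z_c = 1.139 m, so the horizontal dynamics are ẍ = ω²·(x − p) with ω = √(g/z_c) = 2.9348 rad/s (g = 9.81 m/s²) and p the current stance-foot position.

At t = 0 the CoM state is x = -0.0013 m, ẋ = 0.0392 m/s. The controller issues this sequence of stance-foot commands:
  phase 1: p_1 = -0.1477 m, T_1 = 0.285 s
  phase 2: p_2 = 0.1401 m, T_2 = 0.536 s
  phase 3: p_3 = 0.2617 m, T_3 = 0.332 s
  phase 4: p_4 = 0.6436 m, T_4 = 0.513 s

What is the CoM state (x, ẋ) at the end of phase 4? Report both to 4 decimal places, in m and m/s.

phase 1: p=-0.1477, T=0.285, ωT=0.836418, cosh=1.370672, sinh=0.937412; start (x,ẋ)=(-0.001300, 0.039200) → end (x,ẋ)=(0.065487, 0.456494)
phase 2: p=0.1401, T=0.536, ωT=1.573053, cosh=2.514378, sinh=2.306967; start (x,ẋ)=(0.065487, 0.456494) → end (x,ẋ)=(0.311333, 0.642635)
phase 3: p=0.2617, T=0.332, ωT=0.974354, cosh=1.513445, sinh=1.136009; start (x,ẋ)=(0.311333, 0.642635) → end (x,ẋ)=(0.585570, 1.138068)
phase 4: p=0.6436, T=0.513, ωT=1.505552, cosh=2.364269, sinh=2.142374; start (x,ẋ)=(0.585570, 1.138068) → end (x,ẋ)=(1.337179, 2.325836)

x = 1.3372, ẋ = 2.3258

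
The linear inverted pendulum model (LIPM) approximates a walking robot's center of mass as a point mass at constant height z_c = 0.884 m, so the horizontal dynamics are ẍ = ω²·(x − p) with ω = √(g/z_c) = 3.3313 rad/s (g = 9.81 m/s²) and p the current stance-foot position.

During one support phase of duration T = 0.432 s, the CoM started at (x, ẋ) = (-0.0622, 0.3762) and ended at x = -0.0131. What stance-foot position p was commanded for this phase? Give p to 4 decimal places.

ωT = 3.3313·0.432 = 1.439122; cosh(ωT) = 2.227063, sinh(ωT) = 1.989927
x(T) = p + (x₀−p)·cosh(ωT) + (ẋ₀/ω)·sinh(ωT) ⇒ p·(1 − cosh) = x(T) − x₀·cosh − (ẋ₀/ω)·sinh
numerator   = -0.0131 − (-0.0622)·2.227063 − (0.3762/3.3313)·1.989927 = -0.099297
denominator = 1 − 2.227063 = -1.227063
p = -0.099297 / -1.227063 = 0.0809

p = 0.0809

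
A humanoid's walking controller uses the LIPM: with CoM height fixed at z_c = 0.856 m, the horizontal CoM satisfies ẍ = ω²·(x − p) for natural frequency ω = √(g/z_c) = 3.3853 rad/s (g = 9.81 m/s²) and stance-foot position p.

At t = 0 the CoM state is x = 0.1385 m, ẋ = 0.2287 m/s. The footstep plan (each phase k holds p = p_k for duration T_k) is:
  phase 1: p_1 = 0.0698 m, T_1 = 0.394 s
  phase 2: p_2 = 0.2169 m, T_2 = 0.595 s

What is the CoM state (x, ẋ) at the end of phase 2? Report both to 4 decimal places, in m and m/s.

phase 1: p=0.0698, T=0.394, ωT=1.333808, cosh=2.029471, sinh=1.765999; start (x,ẋ)=(0.138500, 0.228700) → end (x,ẋ)=(0.328530, 0.874859)
phase 2: p=0.2169, T=0.595, ωT=2.014253, cosh=3.814275, sinh=3.680855; start (x,ẋ)=(0.328530, 0.874859) → end (x,ẋ)=(1.593925, 4.727948)

x = 1.5939, ẋ = 4.7279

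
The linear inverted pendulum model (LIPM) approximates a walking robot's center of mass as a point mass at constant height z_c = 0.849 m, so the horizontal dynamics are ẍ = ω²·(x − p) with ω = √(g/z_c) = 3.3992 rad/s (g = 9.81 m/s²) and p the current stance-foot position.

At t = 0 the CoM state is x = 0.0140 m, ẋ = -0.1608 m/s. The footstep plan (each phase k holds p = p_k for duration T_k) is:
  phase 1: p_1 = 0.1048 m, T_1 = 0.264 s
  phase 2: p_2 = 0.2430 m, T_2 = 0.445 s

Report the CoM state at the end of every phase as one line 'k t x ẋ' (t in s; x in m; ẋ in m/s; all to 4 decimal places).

1 0.2640 -0.0735 -0.5457
2 0.7090 -0.8567 -3.6212

phase 1: p=0.1048, T=0.264, ωT=0.897389, cosh=1.430411, sinh=1.022778; start (x,ẋ)=(0.014000, -0.160800) → end (x,ẋ)=(-0.073464, -0.545688)
phase 2: p=0.2430, T=0.445, ωT=1.512644, cosh=2.379521, sinh=2.159194; start (x,ẋ)=(-0.073464, -0.545688) → end (x,ẋ)=(-0.856657, -3.621174)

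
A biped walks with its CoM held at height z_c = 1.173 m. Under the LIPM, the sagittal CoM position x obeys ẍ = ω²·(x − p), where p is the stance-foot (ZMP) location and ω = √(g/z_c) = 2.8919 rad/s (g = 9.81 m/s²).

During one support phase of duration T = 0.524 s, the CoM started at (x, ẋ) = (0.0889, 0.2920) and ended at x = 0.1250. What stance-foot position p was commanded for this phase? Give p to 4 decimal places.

p = 0.2207

ωT = 2.8919·0.524 = 1.515356; cosh(ωT) = 2.385385, sinh(ωT) = 2.165655
x(T) = p + (x₀−p)·cosh(ωT) + (ẋ₀/ω)·sinh(ωT) ⇒ p·(1 − cosh) = x(T) − x₀·cosh − (ẋ₀/ω)·sinh
numerator   = 0.1250 − (0.0889)·2.385385 − (0.2920/2.8919)·2.165655 = -0.305730
denominator = 1 − 2.385385 = -1.385385
p = -0.305730 / -1.385385 = 0.2207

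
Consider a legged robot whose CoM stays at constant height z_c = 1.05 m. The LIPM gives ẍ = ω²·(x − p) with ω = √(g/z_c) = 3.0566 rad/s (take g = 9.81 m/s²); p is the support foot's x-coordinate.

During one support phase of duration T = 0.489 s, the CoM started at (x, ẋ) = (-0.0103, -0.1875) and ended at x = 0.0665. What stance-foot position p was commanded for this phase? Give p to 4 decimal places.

p = -0.1644

ωT = 3.0566·0.489 = 1.494677; cosh(ωT) = 2.341110, sinh(ωT) = 2.116789
x(T) = p + (x₀−p)·cosh(ωT) + (ẋ₀/ω)·sinh(ωT) ⇒ p·(1 − cosh) = x(T) − x₀·cosh − (ẋ₀/ω)·sinh
numerator   = 0.0665 − (-0.0103)·2.341110 − (-0.1875/3.0566)·2.116789 = 0.220463
denominator = 1 − 2.341110 = -1.341110
p = 0.220463 / -1.341110 = -0.1644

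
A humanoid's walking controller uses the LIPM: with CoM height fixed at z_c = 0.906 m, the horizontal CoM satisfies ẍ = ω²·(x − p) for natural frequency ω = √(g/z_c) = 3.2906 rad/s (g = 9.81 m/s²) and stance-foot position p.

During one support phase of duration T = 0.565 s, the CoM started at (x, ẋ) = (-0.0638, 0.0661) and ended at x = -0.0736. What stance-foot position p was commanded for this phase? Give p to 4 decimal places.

ωT = 3.2906·0.565 = 1.859189; cosh(ωT) = 3.287164, sinh(ωT) = 3.131365
x(T) = p + (x₀−p)·cosh(ωT) + (ẋ₀/ω)·sinh(ωT) ⇒ p·(1 − cosh) = x(T) − x₀·cosh − (ẋ₀/ω)·sinh
numerator   = -0.0736 − (-0.0638)·3.287164 − (0.0661/3.2906)·3.131365 = 0.073220
denominator = 1 − 3.287164 = -2.287164
p = 0.073220 / -2.287164 = -0.0320

p = -0.0320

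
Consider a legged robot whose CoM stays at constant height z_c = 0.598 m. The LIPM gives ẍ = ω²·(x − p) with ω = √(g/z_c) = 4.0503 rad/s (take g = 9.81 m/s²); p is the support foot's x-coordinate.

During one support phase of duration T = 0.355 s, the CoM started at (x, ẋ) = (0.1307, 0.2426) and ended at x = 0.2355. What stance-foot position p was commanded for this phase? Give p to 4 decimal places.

p = 0.1423

ωT = 4.0503·0.355 = 1.437856; cosh(ωT) = 2.224547, sinh(ωT) = 1.987111
x(T) = p + (x₀−p)·cosh(ωT) + (ẋ₀/ω)·sinh(ωT) ⇒ p·(1 − cosh) = x(T) − x₀·cosh − (ẋ₀/ω)·sinh
numerator   = 0.2355 − (0.1307)·2.224547 − (0.2426/4.0503)·1.987111 = -0.174270
denominator = 1 − 2.224547 = -1.224547
p = -0.174270 / -1.224547 = 0.1423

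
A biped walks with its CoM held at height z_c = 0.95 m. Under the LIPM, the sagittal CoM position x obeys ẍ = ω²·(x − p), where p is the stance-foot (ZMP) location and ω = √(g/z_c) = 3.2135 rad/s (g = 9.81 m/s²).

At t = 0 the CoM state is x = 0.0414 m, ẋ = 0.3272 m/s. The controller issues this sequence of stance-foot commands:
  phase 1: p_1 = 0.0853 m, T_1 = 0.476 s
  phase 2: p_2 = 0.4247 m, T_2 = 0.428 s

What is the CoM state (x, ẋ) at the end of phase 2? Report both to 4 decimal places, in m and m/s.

x = 0.2354, ẋ = -0.3072

phase 1: p=0.0853, T=0.476, ωT=1.529626, cosh=2.416533, sinh=2.199917; start (x,ẋ)=(0.041400, 0.327200) → end (x,ẋ)=(0.203211, 0.480342)
phase 2: p=0.4247, T=0.428, ωT=1.375378, cosh=2.104658, sinh=1.851914; start (x,ẋ)=(0.203211, 0.480342) → end (x,ẋ)=(0.235358, -0.307156)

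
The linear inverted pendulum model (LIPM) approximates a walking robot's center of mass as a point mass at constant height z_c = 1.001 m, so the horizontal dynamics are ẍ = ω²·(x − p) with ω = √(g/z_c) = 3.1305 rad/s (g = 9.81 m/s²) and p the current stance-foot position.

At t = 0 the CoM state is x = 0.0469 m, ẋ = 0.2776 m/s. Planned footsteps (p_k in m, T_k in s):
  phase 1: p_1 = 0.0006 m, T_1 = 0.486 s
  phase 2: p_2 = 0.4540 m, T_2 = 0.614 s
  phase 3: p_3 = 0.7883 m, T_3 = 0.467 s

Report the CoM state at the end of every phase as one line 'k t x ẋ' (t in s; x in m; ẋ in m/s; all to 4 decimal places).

1 0.4860 0.3050 0.9818
2 1.1000 0.9828 1.8672
3 1.5670 2.4479 5.4871

phase 1: p=0.0006, T=0.486, ωT=1.521423, cosh=2.398568, sinh=2.180168; start (x,ẋ)=(0.046900, 0.277600) → end (x,ẋ)=(0.304982, 0.981841)
phase 2: p=0.4540, T=0.614, ωT=1.922127, cosh=3.490889, sinh=3.344593; start (x,ẋ)=(0.304982, 0.981841) → end (x,ẋ)=(0.982784, 1.867243)
phase 3: p=0.7883, T=0.467, ωT=1.461944, cosh=2.273061, sinh=2.041275; start (x,ẋ)=(0.982784, 1.867243) → end (x,ẋ)=(2.447928, 5.487147)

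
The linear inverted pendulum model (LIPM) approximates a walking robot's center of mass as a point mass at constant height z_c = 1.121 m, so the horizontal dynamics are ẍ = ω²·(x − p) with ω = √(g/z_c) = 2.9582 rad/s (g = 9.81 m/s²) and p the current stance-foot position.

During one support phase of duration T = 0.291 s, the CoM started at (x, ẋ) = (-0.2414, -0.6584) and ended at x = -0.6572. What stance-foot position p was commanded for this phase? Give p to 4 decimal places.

ωT = 2.9582·0.291 = 0.860836; cosh(ωT) = 1.393973, sinh(ωT) = 0.971165
x(T) = p + (x₀−p)·cosh(ωT) + (ẋ₀/ω)·sinh(ωT) ⇒ p·(1 − cosh) = x(T) − x₀·cosh − (ẋ₀/ω)·sinh
numerator   = -0.6572 − (-0.2414)·1.393973 − (-0.6584/2.9582)·0.971165 = -0.104545
denominator = 1 − 1.393973 = -0.393973
p = -0.104545 / -0.393973 = 0.2654

p = 0.2654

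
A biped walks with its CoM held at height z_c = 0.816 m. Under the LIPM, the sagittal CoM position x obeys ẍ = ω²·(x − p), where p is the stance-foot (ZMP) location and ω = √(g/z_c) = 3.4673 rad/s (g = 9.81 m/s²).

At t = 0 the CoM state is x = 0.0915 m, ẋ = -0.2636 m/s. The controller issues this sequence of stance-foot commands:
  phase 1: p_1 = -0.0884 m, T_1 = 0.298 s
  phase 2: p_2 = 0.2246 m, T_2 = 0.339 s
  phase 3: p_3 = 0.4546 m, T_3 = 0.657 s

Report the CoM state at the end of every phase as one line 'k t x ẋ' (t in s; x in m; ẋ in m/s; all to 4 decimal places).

1 0.2980 0.1031 0.3482
2 0.6370 0.1562 0.0003
3 1.2940 -1.0161 -4.9932

phase 1: p=-0.0884, T=0.298, ωT=1.033255, cosh=1.583023, sinh=1.227176; start (x,ẋ)=(0.091500, -0.263600) → end (x,ẋ)=(0.103090, 0.348188)
phase 2: p=0.2246, T=0.339, ωT=1.175415, cosh=1.774089, sinh=1.465398; start (x,ẋ)=(0.103090, 0.348188) → end (x,ẋ)=(0.156187, 0.000328)
phase 3: p=0.4546, T=0.657, ωT=2.278016, cosh=4.929896, sinh=4.827408; start (x,ẋ)=(0.156187, 0.000328) → end (x,ẋ)=(-1.016089, -4.993246)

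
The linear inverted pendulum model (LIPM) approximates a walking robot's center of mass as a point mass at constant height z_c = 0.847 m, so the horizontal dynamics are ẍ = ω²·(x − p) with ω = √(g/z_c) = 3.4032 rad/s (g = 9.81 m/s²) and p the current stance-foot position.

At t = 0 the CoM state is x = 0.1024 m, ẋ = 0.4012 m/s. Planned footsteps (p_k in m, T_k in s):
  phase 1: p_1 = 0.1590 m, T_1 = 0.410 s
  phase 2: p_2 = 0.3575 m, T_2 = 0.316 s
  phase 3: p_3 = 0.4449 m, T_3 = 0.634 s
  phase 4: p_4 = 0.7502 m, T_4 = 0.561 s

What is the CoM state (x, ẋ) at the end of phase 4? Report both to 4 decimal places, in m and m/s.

phase 1: p=0.1590, T=0.410, ωT=1.395312, cosh=2.141995, sinh=1.894239; start (x,ẋ)=(0.102400, 0.401200) → end (x,ẋ)=(0.261073, 0.494498)
phase 2: p=0.3575, T=0.316, ωT=1.075411, cosh=1.636178, sinh=1.295020; start (x,ẋ)=(0.261073, 0.494498) → end (x,ẋ)=(0.387900, 0.384113)
phase 3: p=0.4449, T=0.634, ωT=2.157629, cosh=4.383100, sinh=4.267501; start (x,ẋ)=(0.387900, 0.384113) → end (x,ẋ)=(0.676727, 0.855781)
phase 4: p=0.7502, T=0.561, ωT=1.909195, cosh=3.447928, sinh=3.299728; start (x,ẋ)=(0.676727, 0.855781) → end (x,ẋ)=(1.326633, 2.125599)

x = 1.3266, ẋ = 2.1256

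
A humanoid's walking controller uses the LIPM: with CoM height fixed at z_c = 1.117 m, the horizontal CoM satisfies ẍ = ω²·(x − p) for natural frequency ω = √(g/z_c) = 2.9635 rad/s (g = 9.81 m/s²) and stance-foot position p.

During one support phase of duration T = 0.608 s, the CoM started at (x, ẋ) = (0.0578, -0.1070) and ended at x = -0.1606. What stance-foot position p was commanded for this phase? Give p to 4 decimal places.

p = 0.1108

ωT = 2.9635·0.608 = 1.801808; cosh(ωT) = 3.112798, sinh(ωT) = 2.947797
x(T) = p + (x₀−p)·cosh(ωT) + (ẋ₀/ω)·sinh(ωT) ⇒ p·(1 − cosh) = x(T) − x₀·cosh − (ẋ₀/ω)·sinh
numerator   = -0.1606 − (0.0578)·3.112798 − (-0.1070/2.9635)·2.947797 = -0.234087
denominator = 1 − 3.112798 = -2.112798
p = -0.234087 / -2.112798 = 0.1108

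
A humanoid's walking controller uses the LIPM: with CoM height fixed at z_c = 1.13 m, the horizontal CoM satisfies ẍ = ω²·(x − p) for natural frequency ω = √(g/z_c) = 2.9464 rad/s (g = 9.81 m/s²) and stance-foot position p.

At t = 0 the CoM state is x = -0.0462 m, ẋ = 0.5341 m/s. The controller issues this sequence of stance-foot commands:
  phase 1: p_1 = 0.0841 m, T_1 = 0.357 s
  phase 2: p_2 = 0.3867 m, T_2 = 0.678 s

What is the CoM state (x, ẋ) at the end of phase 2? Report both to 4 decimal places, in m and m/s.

phase 1: p=0.0841, T=0.357, ωT=1.051865, cosh=1.606135, sinh=1.256850; start (x,ẋ)=(-0.046200, 0.534100) → end (x,ẋ)=(0.102652, 0.375312)
phase 2: p=0.3867, T=0.678, ωT=1.997659, cosh=3.753716, sinh=3.618064; start (x,ẋ)=(0.102652, 0.375312) → end (x,ẋ)=(-0.218666, -1.619207)

x = -0.2187, ẋ = -1.6192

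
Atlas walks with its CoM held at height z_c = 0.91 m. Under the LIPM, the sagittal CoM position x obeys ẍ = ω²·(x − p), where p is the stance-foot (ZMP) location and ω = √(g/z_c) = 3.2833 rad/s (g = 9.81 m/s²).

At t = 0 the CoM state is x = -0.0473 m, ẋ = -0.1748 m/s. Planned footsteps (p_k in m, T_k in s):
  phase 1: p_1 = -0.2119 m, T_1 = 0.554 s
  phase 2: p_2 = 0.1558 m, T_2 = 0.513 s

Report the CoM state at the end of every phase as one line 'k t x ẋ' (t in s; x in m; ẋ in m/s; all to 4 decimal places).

phase 1: p=-0.2119, T=0.554, ωT=1.818948, cosh=3.163783, sinh=3.001587; start (x,ẋ)=(-0.047300, -0.174800) → end (x,ẋ)=(0.149057, 1.069122)
phase 2: p=0.1558, T=0.513, ωT=1.684333, cosh=2.787212, sinh=2.601643; start (x,ẋ)=(0.149057, 1.069122) → end (x,ẋ)=(0.984163, 2.922269)

1 0.5540 0.1491 1.0691
2 1.0670 0.9842 2.9223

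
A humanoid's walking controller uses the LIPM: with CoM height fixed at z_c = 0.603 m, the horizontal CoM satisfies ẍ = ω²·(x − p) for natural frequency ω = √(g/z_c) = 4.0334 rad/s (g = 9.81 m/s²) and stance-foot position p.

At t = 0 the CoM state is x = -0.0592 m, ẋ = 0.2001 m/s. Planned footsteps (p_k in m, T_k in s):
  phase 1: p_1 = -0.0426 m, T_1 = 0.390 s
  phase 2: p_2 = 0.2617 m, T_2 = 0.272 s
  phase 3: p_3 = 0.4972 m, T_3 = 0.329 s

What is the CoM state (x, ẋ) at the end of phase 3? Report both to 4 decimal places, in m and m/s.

x = -0.8115, ẋ = -4.9129

phase 1: p=-0.0426, T=0.390, ωT=1.573026, cosh=2.514316, sinh=2.306899; start (x,ẋ)=(-0.059200, 0.200100) → end (x,ẋ)=(0.030109, 0.348657)
phase 2: p=0.2617, T=0.272, ωT=1.097085, cosh=1.664632, sinh=1.330789; start (x,ẋ)=(0.030109, 0.348657) → end (x,ẋ)=(-0.008776, -0.662701)
phase 3: p=0.4972, T=0.329, ωT=1.326989, cosh=2.017475, sinh=1.752200; start (x,ẋ)=(-0.008776, -0.662701) → end (x,ẋ)=(-0.811487, -4.912880)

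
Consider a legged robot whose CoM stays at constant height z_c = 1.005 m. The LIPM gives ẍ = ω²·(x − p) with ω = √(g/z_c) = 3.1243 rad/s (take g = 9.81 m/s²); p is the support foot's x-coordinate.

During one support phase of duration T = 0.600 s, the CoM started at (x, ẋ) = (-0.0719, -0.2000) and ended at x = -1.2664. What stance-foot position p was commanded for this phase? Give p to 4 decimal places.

ωT = 3.1243·0.600 = 1.874580; cosh(ωT) = 3.335750, sinh(ωT) = 3.182331
x(T) = p + (x₀−p)·cosh(ωT) + (ẋ₀/ω)·sinh(ωT) ⇒ p·(1 − cosh) = x(T) − x₀·cosh − (ẋ₀/ω)·sinh
numerator   = -1.2664 − (-0.0719)·3.335750 − (-0.2000/3.1243)·3.182331 = -0.822845
denominator = 1 − 3.335750 = -2.335750
p = -0.822845 / -2.335750 = 0.3523

p = 0.3523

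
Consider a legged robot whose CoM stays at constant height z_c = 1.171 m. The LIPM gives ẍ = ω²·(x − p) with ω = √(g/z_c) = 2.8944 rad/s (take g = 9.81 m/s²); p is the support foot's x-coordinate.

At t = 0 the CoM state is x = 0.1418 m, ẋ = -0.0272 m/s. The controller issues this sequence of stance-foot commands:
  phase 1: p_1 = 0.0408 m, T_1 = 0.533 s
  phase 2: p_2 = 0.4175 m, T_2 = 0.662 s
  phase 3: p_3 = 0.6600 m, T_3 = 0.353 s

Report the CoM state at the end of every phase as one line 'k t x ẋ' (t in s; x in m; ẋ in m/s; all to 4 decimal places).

1 0.5330 0.2668 0.5859
2 1.1950 0.5673 0.5841
3 1.5480 0.7586 0.5921

phase 1: p=0.0408, T=0.533, ωT=1.542715, cosh=2.445536, sinh=2.231736; start (x,ẋ)=(0.141800, -0.027200) → end (x,ẋ)=(0.266827, 0.585895)
phase 2: p=0.4175, T=0.662, ωT=1.916093, cosh=3.470770, sinh=3.323589; start (x,ẋ)=(0.266827, 0.585895) → end (x,ẋ)=(0.567320, 0.584058)
phase 3: p=0.6600, T=0.353, ωT=1.021723, cosh=1.568976, sinh=1.209002; start (x,ẋ)=(0.567320, 0.584058) → end (x,ẋ)=(0.758550, 0.592053)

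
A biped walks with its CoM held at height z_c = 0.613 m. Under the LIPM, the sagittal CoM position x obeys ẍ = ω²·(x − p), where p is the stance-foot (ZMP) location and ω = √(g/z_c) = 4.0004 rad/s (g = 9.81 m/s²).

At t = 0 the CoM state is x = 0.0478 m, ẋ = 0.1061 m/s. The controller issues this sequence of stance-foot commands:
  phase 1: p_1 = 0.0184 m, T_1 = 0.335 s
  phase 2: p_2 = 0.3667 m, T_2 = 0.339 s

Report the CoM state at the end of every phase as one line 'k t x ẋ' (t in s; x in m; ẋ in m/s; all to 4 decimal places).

phase 1: p=0.0184, T=0.335, ωT=1.340134, cosh=2.040683, sinh=1.778872; start (x,ẋ)=(0.047800, 0.106100) → end (x,ẋ)=(0.125576, 0.425733)
phase 2: p=0.3667, T=0.339, ωT=1.356136, cosh=2.069410, sinh=1.811756; start (x,ẋ)=(0.125576, 0.425733) → end (x,ẋ)=(0.060527, -0.866590)

1 0.3350 0.1256 0.4257
2 0.6740 0.0605 -0.8666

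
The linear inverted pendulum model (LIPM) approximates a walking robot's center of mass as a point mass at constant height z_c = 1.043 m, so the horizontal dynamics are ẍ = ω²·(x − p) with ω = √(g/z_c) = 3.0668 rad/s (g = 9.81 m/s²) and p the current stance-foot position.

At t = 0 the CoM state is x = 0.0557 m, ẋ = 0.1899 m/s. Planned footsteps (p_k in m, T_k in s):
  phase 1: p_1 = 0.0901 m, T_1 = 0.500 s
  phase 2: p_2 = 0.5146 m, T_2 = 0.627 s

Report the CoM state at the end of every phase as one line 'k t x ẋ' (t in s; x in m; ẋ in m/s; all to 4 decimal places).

phase 1: p=0.0901, T=0.500, ωT=1.533400, cosh=2.424853, sinh=2.209052; start (x,ẋ)=(0.055700, 0.189900) → end (x,ẋ)=(0.143472, 0.227429)
phase 2: p=0.5146, T=0.627, ωT=1.922884, cosh=3.493420, sinh=3.347235; start (x,ẋ)=(0.143472, 0.227429) → end (x,ẋ)=(-0.533679, -3.015232)

1 0.5000 0.1435 0.2274
2 1.1270 -0.5337 -3.0152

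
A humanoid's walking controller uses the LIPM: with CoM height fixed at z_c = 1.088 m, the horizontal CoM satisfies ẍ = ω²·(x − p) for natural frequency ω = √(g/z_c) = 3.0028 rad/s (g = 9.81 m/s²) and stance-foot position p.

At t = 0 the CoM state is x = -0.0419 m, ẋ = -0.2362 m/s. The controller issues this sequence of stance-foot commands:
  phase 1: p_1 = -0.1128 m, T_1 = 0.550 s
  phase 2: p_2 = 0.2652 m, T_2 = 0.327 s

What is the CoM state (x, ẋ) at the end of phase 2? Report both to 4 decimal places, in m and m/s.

phase 1: p=-0.1128, T=0.550, ωT=1.651540, cosh=2.703380, sinh=2.511625; start (x,ẋ)=(-0.041900, -0.236200) → end (x,ẋ)=(-0.118695, -0.103817)
phase 2: p=0.2652, T=0.327, ωT=0.981916, cosh=1.522079, sinh=1.147486; start (x,ẋ)=(-0.118695, -0.103817) → end (x,ẋ)=(-0.358790, -1.480792)

x = -0.3588, ẋ = -1.4808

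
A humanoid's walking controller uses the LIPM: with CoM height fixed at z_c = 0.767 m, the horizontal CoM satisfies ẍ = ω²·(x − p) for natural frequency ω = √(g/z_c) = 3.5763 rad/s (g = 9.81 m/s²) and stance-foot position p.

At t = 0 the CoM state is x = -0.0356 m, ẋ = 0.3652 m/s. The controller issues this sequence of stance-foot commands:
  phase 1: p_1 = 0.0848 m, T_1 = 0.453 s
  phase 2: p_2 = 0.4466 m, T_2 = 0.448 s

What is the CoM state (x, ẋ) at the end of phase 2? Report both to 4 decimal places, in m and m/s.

phase 1: p=0.0848, T=0.453, ωT=1.620064, cosh=2.625650, sinh=2.427764; start (x,ẋ)=(-0.035600, 0.365200) → end (x,ẋ)=(0.016587, -0.086475)
phase 2: p=0.4466, T=0.448, ωT=1.602182, cosh=2.582655, sinh=2.381199; start (x,ẋ)=(0.016587, -0.086475) → end (x,ẋ)=(-0.721553, -3.885274)

x = -0.7216, ẋ = -3.8853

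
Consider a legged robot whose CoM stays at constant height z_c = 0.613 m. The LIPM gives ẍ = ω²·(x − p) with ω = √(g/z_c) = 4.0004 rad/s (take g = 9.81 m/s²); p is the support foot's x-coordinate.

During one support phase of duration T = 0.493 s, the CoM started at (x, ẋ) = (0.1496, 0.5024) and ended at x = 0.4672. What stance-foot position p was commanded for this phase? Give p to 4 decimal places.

p = 0.1965

ωT = 4.0004·0.493 = 1.972197; cosh(ωT) = 3.662800, sinh(ωT) = 3.523649
x(T) = p + (x₀−p)·cosh(ωT) + (ẋ₀/ω)·sinh(ωT) ⇒ p·(1 − cosh) = x(T) − x₀·cosh − (ẋ₀/ω)·sinh
numerator   = 0.4672 − (0.1496)·3.662800 − (0.5024/4.0004)·3.523649 = -0.523281
denominator = 1 − 3.662800 = -2.662800
p = -0.523281 / -2.662800 = 0.1965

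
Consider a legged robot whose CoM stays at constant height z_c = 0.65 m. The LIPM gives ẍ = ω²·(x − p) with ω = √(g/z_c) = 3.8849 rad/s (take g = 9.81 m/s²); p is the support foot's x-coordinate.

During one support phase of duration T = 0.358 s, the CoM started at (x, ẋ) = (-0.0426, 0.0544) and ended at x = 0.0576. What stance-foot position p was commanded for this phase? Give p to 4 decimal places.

p = -0.1077

ωT = 3.8849·0.358 = 1.390794; cosh(ωT) = 2.133459, sinh(ωT) = 1.884581
x(T) = p + (x₀−p)·cosh(ωT) + (ẋ₀/ω)·sinh(ωT) ⇒ p·(1 − cosh) = x(T) − x₀·cosh − (ẋ₀/ω)·sinh
numerator   = 0.0576 − (-0.0426)·2.133459 − (0.0544/3.8849)·1.884581 = 0.122096
denominator = 1 − 2.133459 = -1.133459
p = 0.122096 / -1.133459 = -0.1077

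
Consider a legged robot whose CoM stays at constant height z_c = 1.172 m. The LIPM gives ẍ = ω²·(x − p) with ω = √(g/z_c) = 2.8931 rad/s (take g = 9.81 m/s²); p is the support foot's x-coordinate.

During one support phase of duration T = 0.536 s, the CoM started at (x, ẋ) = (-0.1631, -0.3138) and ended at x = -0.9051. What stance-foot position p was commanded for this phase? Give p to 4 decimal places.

p = 0.1771

ωT = 2.8931·0.536 = 1.550702; cosh(ωT) = 2.463438, sinh(ωT) = 2.251339
x(T) = p + (x₀−p)·cosh(ωT) + (ẋ₀/ω)·sinh(ωT) ⇒ p·(1 − cosh) = x(T) − x₀·cosh − (ẋ₀/ω)·sinh
numerator   = -0.9051 − (-0.1631)·2.463438 − (-0.3138/2.8931)·2.251339 = -0.259122
denominator = 1 − 2.463438 = -1.463438
p = -0.259122 / -1.463438 = 0.1771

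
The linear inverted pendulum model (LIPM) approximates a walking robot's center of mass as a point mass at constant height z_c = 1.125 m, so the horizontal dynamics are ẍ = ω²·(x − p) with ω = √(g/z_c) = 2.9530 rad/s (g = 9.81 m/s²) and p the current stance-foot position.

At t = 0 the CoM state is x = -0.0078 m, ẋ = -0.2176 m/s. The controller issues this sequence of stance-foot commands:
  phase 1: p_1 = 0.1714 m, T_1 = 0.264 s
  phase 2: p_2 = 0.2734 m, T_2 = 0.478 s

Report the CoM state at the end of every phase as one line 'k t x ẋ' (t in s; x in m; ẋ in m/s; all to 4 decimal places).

1 0.2640 -0.1285 -0.7428
2 0.7420 -1.0852 -3.9037

phase 1: p=0.1714, T=0.264, ωT=0.779592, cosh=1.319588, sinh=0.860995; start (x,ẋ)=(-0.007800, -0.217600) → end (x,ẋ)=(-0.128515, -0.742761)
phase 2: p=0.2734, T=0.478, ωT=1.411534, cosh=2.173006, sinh=1.929237; start (x,ẋ)=(-0.128515, -0.742761) → end (x,ẋ)=(-1.085220, -3.903749)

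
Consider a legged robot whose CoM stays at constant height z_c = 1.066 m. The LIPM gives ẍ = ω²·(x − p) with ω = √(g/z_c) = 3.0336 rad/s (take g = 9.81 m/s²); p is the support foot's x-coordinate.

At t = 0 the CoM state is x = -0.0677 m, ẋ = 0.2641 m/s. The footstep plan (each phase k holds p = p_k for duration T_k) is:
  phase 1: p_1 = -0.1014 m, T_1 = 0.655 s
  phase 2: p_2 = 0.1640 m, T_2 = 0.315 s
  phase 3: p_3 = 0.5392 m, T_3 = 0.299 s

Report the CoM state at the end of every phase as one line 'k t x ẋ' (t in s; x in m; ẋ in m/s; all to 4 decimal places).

1 0.6550 0.3353 1.3471
2 0.9700 0.9116 2.5861
3 1.2690 1.9593 4.8960

phase 1: p=-0.1014, T=0.655, ωT=1.987008, cosh=3.715392, sinh=3.578287; start (x,ẋ)=(-0.067700, 0.264100) → end (x,ẋ)=(0.335328, 1.347052)
phase 2: p=0.1640, T=0.315, ωT=0.955584, cosh=1.492388, sinh=1.107801; start (x,ẋ)=(0.335328, 1.347052) → end (x,ẋ)=(0.911600, 2.586093)
phase 3: p=0.5392, T=0.299, ωT=0.907046, cosh=1.440355, sinh=1.036640; start (x,ẋ)=(0.911600, 2.586093) → end (x,ẋ)=(1.959307, 4.895999)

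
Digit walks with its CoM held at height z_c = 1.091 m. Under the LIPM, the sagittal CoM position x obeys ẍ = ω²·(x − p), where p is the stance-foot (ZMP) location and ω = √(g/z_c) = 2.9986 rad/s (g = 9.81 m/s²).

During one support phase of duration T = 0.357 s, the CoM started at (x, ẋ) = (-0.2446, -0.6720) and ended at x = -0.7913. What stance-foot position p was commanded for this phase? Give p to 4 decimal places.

ωT = 2.9986·0.357 = 1.070500; cosh(ωT) = 1.629838, sinh(ωT) = 1.287001
x(T) = p + (x₀−p)·cosh(ωT) + (ẋ₀/ω)·sinh(ωT) ⇒ p·(1 − cosh) = x(T) − x₀·cosh − (ẋ₀/ω)·sinh
numerator   = -0.7913 − (-0.2446)·1.629838 − (-0.6720/2.9986)·1.287001 = -0.104219
denominator = 1 − 1.629838 = -0.629838
p = -0.104219 / -0.629838 = 0.1655

p = 0.1655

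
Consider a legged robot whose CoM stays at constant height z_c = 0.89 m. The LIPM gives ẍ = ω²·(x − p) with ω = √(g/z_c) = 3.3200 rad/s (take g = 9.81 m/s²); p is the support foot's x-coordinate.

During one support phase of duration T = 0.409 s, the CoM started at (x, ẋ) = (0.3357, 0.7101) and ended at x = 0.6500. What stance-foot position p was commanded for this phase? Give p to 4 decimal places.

ωT = 3.3200·0.409 = 1.357880; cosh(ωT) = 2.072574, sinh(ωT) = 1.815368
x(T) = p + (x₀−p)·cosh(ωT) + (ẋ₀/ω)·sinh(ωT) ⇒ p·(1 − cosh) = x(T) − x₀·cosh − (ẋ₀/ω)·sinh
numerator   = 0.6500 − (0.3357)·2.072574 − (0.7101/3.3200)·1.815368 = -0.434044
denominator = 1 − 2.072574 = -1.072574
p = -0.434044 / -1.072574 = 0.4047

p = 0.4047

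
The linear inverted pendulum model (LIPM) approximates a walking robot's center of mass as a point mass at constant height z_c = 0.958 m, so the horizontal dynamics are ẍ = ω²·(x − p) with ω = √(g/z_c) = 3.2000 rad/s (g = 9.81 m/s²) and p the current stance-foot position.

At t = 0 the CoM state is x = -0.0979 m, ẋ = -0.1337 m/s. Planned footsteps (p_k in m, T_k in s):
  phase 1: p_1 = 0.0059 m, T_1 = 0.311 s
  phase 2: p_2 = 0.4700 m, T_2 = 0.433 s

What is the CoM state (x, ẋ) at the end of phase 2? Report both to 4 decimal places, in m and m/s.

x = -1.3056, ẋ = -5.2920

phase 1: p=0.0059, T=0.311, ωT=0.995200, cosh=1.537457, sinh=1.167808; start (x,ẋ)=(-0.097900, -0.133700) → end (x,ẋ)=(-0.202481, -0.593457)
phase 2: p=0.4700, T=0.433, ωT=1.385600, cosh=2.123699, sinh=1.873525; start (x,ẋ)=(-0.202481, -0.593457) → end (x,ẋ)=(-1.305601, -5.292033)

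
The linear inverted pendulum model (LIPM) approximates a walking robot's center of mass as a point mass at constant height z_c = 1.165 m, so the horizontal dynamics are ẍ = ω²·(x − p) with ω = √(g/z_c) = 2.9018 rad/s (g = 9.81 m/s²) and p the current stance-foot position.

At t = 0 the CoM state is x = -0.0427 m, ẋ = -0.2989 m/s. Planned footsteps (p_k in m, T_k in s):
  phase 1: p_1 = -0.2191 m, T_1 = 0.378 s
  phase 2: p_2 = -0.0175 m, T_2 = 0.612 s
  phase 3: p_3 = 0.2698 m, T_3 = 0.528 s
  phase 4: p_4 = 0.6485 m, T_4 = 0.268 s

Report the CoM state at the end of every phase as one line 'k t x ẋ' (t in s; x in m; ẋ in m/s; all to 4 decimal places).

phase 1: p=-0.2191, T=0.378, ωT=1.096880, cosh=1.664360, sinh=1.330449; start (x,ẋ)=(-0.042700, -0.298900) → end (x,ẋ)=(-0.062550, 0.183550)
phase 2: p=-0.0175, T=0.612, ωT=1.775902, cosh=3.037467, sinh=2.868136; start (x,ẋ)=(-0.062550, 0.183550) → end (x,ẋ)=(0.027083, 0.182587)
phase 3: p=0.2698, T=0.528, ωT=1.532150, cosh=2.422094, sinh=2.206024; start (x,ẋ)=(0.027083, 0.182587) → end (x,ẋ)=(-0.179276, -1.111495)
phase 4: p=0.6485, T=0.268, ωT=0.777682, cosh=1.317946, sinh=0.858476; start (x,ẋ)=(-0.179276, -1.111495) → end (x,ẋ)=(-0.771292, -3.526986)

1 0.3780 -0.0625 0.1835
2 0.9900 0.0271 0.1826
3 1.5180 -0.1793 -1.1115
4 1.7860 -0.7713 -3.5270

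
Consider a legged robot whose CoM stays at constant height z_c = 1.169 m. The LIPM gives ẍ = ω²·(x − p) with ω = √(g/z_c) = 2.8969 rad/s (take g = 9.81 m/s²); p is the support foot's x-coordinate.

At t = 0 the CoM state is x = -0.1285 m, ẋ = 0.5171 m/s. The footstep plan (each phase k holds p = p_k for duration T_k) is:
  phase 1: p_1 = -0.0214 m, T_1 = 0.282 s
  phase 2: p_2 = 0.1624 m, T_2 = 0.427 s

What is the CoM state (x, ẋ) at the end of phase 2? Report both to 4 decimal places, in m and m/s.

phase 1: p=-0.0214, T=0.282, ωT=0.816926, cosh=1.352659, sinh=0.910871; start (x,ẋ)=(-0.128500, 0.517100) → end (x,ẋ)=(-0.003678, 0.416855)
phase 2: p=0.1624, T=0.427, ωT=1.236976, cosh=1.867721, sinh=1.577460; start (x,ẋ)=(-0.003678, 0.416855) → end (x,ẋ)=(0.079204, 0.019634)

x = 0.0792, ẋ = 0.0196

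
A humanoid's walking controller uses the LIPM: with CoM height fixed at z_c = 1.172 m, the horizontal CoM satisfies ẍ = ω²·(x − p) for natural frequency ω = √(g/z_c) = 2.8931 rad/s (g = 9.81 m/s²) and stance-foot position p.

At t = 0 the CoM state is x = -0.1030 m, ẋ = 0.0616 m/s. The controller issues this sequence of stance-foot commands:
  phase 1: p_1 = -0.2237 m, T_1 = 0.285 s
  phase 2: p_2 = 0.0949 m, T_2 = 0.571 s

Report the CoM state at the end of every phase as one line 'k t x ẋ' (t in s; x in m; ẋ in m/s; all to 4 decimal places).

1 0.2850 -0.0400 0.4054
2 0.8560 0.0823 0.1159

phase 1: p=-0.2237, T=0.285, ωT=0.824533, cosh=1.359628, sinh=0.921189; start (x,ẋ)=(-0.103000, 0.061600) → end (x,ẋ)=(-0.039979, 0.405430)
phase 2: p=0.0949, T=0.571, ωT=1.651960, cosh=2.704435, sinh=2.512761; start (x,ẋ)=(-0.039979, 0.405430) → end (x,ẋ)=(0.082259, 0.115933)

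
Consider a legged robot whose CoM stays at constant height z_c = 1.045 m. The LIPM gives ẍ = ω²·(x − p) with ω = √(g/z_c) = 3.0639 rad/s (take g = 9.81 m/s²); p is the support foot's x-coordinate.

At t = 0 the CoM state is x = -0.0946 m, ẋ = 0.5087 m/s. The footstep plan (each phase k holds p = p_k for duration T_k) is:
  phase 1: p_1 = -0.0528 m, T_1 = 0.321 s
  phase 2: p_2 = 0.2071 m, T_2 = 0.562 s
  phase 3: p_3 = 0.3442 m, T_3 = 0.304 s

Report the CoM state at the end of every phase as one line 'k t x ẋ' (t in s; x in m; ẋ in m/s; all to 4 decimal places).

phase 1: p=-0.0528, T=0.321, ωT=0.983512, cosh=1.523913, sinh=1.149917; start (x,ẋ)=(-0.094600, 0.508700) → end (x,ẋ)=(0.074421, 0.627943)
phase 2: p=0.2071, T=0.562, ωT=1.721912, cosh=2.886970, sinh=2.708246; start (x,ẋ)=(0.074421, 0.627943) → end (x,ẋ)=(0.379113, 0.711914)
phase 3: p=0.3442, T=0.304, ωT=0.931426, cosh=1.466058, sinh=1.072067; start (x,ẋ)=(0.379113, 0.711914) → end (x,ẋ)=(0.644486, 1.158388)

1 0.3210 0.0744 0.6279
2 0.8830 0.3791 0.7119
3 1.1870 0.6445 1.1584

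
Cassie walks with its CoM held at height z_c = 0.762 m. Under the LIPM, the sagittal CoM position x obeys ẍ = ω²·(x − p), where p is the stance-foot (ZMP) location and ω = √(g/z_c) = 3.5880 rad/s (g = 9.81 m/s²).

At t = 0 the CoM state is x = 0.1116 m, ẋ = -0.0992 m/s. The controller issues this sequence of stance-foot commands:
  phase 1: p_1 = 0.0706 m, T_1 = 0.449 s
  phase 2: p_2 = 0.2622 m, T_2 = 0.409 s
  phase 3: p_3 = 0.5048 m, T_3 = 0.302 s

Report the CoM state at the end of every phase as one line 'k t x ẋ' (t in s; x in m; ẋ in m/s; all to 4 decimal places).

1 0.4490 0.1109 0.0954
2 0.8580 -0.0289 -0.8972
3 1.1600 -0.7012 -3.9830

phase 1: p=0.0706, T=0.449, ωT=1.611012, cosh=2.603781, sinh=2.404096; start (x,ẋ)=(0.111600, -0.099200) → end (x,ẋ)=(0.110887, 0.095367)
phase 2: p=0.2622, T=0.409, ωT=1.467492, cosh=2.284422, sinh=2.053919; start (x,ẋ)=(0.110887, 0.095367) → end (x,ẋ)=(-0.028870, -0.897236)
phase 3: p=0.5048, T=0.302, ωT=1.083576, cosh=1.646806, sinh=1.308423; start (x,ẋ)=(-0.028870, -0.897236) → end (x,ẋ)=(-0.701243, -3.982953)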